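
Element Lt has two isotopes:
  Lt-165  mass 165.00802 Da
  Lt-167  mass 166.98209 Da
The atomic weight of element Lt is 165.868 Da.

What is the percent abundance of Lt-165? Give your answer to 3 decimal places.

56.436%

Let x be the fractional abundance of Lt-165; then Lt-167 has abundance 1 − x.
165.00802·x + 166.98209·(1 − x) = 165.868
(165.00802 − 166.98209)·x = 165.868 − 166.98209
x = -1.11409 / -1.97407 = 0.56436 → 56.436% Lt-165, 43.564% Lt-167.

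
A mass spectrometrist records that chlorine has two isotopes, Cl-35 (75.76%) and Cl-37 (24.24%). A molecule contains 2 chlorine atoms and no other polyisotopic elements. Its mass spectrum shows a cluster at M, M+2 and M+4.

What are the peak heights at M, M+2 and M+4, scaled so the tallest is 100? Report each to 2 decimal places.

100.00 : 63.99 : 10.24

Each Cl atom is independently Cl-35 (p = 0.7576) or Cl-37 (q = 0.2424); the cluster is the binomial expansion (p + q)^2.
P(M) = 0.7576^2 = 0.573958
P(M+2) = 2 × 0.7576^1 × 0.2424^1 = 0.367284
P(M+4) = 0.2424^2 = 0.058758
The M peak is largest (0.573958); scaling to 100 gives 100.00 : 63.99 : 10.24.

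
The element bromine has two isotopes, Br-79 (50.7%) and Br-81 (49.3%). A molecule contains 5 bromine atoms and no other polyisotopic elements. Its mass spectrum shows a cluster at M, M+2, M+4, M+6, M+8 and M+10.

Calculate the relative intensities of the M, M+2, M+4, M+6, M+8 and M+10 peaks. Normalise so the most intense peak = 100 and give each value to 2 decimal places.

10.58 : 51.42 : 100.00 : 97.24 : 47.28 : 9.19

Each Br atom is independently Br-79 (p = 0.507) or Br-81 (q = 0.493); the cluster is the binomial expansion (p + q)^5.
P(M) = 0.507^5 = 0.033500
P(M+2) = 5 × 0.507^4 × 0.493^1 = 0.162873
P(M+4) = 10 × 0.507^3 × 0.493^2 = 0.316751
P(M+6) = 10 × 0.507^2 × 0.493^3 = 0.308004
P(M+8) = 5 × 0.507^1 × 0.493^4 = 0.149750
P(M+10) = 0.493^5 = 0.029123
The M+4 peak is largest (0.316751); scaling to 100 gives 10.58 : 51.42 : 100.00 : 97.24 : 47.28 : 9.19.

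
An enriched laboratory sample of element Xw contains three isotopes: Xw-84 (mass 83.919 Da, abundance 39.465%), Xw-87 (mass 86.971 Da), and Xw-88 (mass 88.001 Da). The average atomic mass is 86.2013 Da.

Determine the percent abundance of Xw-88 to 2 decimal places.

42.21%

Let x and y be the fractions of Xw-87 and Xw-88. Then x + y = 1 − 0.39465 = 0.60535 and 86.971x + 88.001y = 86.2013 − 0.39465×83.919 = 53.08266665.
Substituting: 86.971x + 88.001(0.60535 − x) = 53.08266665
(86.971 − 88.001)x = -0.1887387  ⇒  x = 0.18324, y = 0.42211
Xw-87: 18.32%, Xw-88: 42.21%.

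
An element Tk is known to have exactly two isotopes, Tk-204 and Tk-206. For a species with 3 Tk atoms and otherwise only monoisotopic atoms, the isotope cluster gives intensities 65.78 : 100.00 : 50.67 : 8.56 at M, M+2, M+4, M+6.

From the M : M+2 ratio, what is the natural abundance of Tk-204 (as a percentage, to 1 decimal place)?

66.4%

If p is the fraction of Tk that is Tk-204, then I(M+2)/I(M) = [C(3,1)·p^2·(1−p)] / p^3 = 3·(1−p)/p = 100.00/65.78 = 1.5202
(1−p)/p = 1.5202/3 = 0.5067  ⇒  p = 1/(1 + 0.5067) = 0.6637
Tk-204: 66.4%, Tk-206: 33.6%.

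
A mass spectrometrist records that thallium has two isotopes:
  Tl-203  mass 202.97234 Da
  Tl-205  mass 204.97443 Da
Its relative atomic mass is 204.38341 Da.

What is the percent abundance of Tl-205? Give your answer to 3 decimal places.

With x = fraction of Tl-203 (so Tl-205 is 1 − x):
202.97234·x + 204.97443·(1 − x) = 204.38341
(202.97234 − 204.97443)·x = 204.38341 − 204.97443
x = -0.59102 / -2.00209 = 0.29520 → 29.520% Tl-203, 70.480% Tl-205.

70.480%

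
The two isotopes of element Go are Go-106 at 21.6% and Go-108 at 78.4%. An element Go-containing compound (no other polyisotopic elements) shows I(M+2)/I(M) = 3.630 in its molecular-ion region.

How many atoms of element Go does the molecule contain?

1

The M+2/M ratio from n Go atoms is n · q/p = n · 0.784/0.216.
n = 3.630 × 0.216/0.784 = 1.00 ≈ 1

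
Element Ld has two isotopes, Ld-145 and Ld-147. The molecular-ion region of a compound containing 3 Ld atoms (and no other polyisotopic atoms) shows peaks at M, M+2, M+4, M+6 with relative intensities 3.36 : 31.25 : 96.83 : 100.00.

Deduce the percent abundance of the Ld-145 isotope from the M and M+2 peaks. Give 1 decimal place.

24.4%

If p is the fraction of Ld that is Ld-145, then I(M+2)/I(M) = [C(3,1)·p^2·(1−p)] / p^3 = 3·(1−p)/p = 31.25/3.36 = 9.3006
(1−p)/p = 9.3006/3 = 3.1002  ⇒  p = 1/(1 + 3.1002) = 0.2439
Ld-145: 24.4%, Ld-147: 75.6%.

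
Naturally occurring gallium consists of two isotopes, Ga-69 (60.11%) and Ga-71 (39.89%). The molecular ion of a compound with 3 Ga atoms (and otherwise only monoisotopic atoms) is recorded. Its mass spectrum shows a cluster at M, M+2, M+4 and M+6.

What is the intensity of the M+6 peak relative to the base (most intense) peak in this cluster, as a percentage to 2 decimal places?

14.68%

Term probabilities: M 0.2172, M+2 0.4324, M+4 0.2869, M+6 0.0635. Base peak = M+2.
P(M+2) = C(3,1) × 0.6011^2 × 0.3989^1 = 3 × 0.36132121 × 0.3989 = 0.432393 (base)
P(M+6) = C(3,3) × 0.6011^0 × 0.3989^3 = 1 × 1.0000 × 0.06347345 = 0.063473
Relative intensity = 0.063473 / 0.432393 × 100 = 14.68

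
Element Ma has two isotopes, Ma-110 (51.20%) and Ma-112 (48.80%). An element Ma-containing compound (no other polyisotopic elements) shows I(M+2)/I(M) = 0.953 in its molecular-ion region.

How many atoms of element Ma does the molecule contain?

1

For n independent Ma atoms, I(M+2)/I(M) = n · (abundance Ma-112) / (abundance Ma-110) = n · 0.4880/0.5120.
n = 0.953 × 0.5120/0.4880 = 1.00 ≈ 1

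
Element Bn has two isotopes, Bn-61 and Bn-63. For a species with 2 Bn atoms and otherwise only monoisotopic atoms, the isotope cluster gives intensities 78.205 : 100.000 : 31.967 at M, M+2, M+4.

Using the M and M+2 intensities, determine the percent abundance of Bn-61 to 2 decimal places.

If p is the fraction of Bn that is Bn-61, then I(M+2)/I(M) = [C(2,1)·p^1·(1−p)] / p^2 = 2·(1−p)/p = 100.000/78.205 = 1.2787
(1−p)/p = 1.2787/2 = 0.6393  ⇒  p = 1/(1 + 0.6393) = 0.6100
Bn-61: 61.00%, Bn-63: 39.00%.

61.00%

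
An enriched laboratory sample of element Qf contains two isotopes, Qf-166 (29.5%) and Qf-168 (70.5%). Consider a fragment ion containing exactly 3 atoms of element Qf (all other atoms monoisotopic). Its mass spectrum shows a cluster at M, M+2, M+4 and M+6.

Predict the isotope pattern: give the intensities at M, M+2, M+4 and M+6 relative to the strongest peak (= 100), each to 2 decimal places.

Expanding (0.295 + 0.705)^3:
P(M) = 0.295^3 = 0.025672
P(M+2) = 3 × 0.295^2 × 0.705^1 = 0.184058
P(M+4) = 3 × 0.295^1 × 0.705^2 = 0.439867
P(M+6) = 0.705^3 = 0.350403
The M+4 peak is largest (0.439867); scaling to 100 gives 5.84 : 41.84 : 100.00 : 79.66.

5.84 : 41.84 : 100.00 : 79.66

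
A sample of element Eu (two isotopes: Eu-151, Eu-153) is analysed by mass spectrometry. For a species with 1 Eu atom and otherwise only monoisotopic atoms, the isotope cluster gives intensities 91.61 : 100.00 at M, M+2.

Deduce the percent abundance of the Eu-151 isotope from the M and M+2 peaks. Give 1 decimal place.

If p is the fraction of Eu that is Eu-151, then I(M+2)/I(M) = [C(1,1)·p^0·(1−p)] / p^1 = 1·(1−p)/p = 100.00/91.61 = 1.0916
(1−p)/p = 1.0916/1 = 1.0916  ⇒  p = 1/(1 + 1.0916) = 0.4781
Eu-151: 47.8%, Eu-153: 52.2%.

47.8%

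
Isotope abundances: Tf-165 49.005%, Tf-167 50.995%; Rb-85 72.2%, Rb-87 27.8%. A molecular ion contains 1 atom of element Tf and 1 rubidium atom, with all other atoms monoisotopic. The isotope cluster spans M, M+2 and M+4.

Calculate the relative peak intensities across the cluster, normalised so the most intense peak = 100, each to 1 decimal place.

Element Tf pattern (n=1): 0.49005 : 0.50995
Rubidium pattern (n=1): 0.7220 : 0.2780
Convolve the two distributions (both contribute in 2-u steps):
  M: 0.49005×0.7220 = 0.353816
  M+2: 0.49005×0.2780 + 0.50995×0.7220 = 0.504418
  M+4: 0.50995×0.2780 = 0.141766
Scale to base peak (0.504418) = 100: 70.1 : 100.0 : 28.1

70.1 : 100.0 : 28.1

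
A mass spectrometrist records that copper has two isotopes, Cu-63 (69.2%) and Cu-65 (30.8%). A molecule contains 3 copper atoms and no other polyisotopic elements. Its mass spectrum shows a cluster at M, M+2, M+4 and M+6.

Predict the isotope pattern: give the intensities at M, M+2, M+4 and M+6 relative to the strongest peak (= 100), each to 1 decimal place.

The 3 Cu atoms are independent, so intensities follow the terms of (0.692 + 0.308)^3.
P(M) = 0.692^3 = 0.331374
P(M+2) = 3 × 0.692^2 × 0.308^1 = 0.442470
P(M+4) = 3 × 0.692^1 × 0.308^2 = 0.196938
P(M+6) = 0.308^3 = 0.029218
The M+2 peak is largest (0.442470); scaling to 100 gives 74.9 : 100.0 : 44.5 : 6.6.

74.9 : 100.0 : 44.5 : 6.6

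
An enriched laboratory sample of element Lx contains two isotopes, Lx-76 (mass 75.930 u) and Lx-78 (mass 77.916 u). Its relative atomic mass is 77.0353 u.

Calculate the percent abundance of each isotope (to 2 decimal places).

Lx-76: 44.35%, Lx-78: 55.65%

Let x be the fractional abundance of Lx-76; then Lx-78 has abundance 1 − x.
75.930·x + 77.916·(1 − x) = 77.0353
(75.930 − 77.916)·x = 77.0353 − 77.916
x = -0.8807 / -1.986 = 0.44345 → 44.35% Lx-76, 55.65% Lx-78.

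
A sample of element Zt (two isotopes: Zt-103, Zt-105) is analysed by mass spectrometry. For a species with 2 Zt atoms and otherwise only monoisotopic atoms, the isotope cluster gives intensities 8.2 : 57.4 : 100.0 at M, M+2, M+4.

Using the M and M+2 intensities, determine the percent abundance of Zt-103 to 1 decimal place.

22.2%

Write p for the Zt-103 fraction. I(M+2)/I(M) = [C(2,1)·p^1·(1−p)] / p^2 = 2·(1−p)/p = 57.4/8.2 = 7.0000
(1−p)/p = 7.0000/2 = 3.5000  ⇒  p = 1/(1 + 3.5000) = 0.2222
Zt-103: 22.2%, Zt-105: 77.8%.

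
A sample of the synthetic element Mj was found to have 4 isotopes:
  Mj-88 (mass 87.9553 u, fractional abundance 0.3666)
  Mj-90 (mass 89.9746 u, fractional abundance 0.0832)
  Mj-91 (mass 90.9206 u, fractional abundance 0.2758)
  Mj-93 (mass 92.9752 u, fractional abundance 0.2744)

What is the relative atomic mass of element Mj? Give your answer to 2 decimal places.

Average mass = Σ (abundance × isotope mass) = 0.3666 × 87.9553 + 0.0832 × 89.9746 + 0.2758 × 90.9206 + 0.2744 × 92.9752
= 32.24441 + 7.48589 + 25.07590 + 25.51239 = 90.31859 u

90.32 u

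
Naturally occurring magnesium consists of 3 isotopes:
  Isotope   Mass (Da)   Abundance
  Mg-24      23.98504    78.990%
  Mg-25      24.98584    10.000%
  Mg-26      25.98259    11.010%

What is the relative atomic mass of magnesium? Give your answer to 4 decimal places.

Weight each isotope mass by its fractional abundance: 0.78990 × 23.98504 + 0.10000 × 24.98584 + 0.11010 × 25.98259
= 18.945783 + 2.498584 + 2.860683 = 24.305050 Da

24.3051 Da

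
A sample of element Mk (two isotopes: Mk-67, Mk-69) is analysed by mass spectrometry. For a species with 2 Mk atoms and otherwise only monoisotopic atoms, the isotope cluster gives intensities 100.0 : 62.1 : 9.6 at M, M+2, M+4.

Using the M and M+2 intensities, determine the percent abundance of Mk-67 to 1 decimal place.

76.3%

Write p for the Mk-67 fraction. I(M+2)/I(M) = [C(2,1)·p^1·(1−p)] / p^2 = 2·(1−p)/p = 62.1/100.0 = 0.6210
(1−p)/p = 0.6210/2 = 0.3105  ⇒  p = 1/(1 + 0.3105) = 0.7631
Mk-67: 76.3%, Mk-69: 23.7%.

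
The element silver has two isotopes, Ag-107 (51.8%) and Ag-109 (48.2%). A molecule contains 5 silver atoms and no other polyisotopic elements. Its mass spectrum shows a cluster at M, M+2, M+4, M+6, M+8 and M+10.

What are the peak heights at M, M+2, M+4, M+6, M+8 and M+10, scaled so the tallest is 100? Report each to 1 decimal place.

11.5 : 53.7 : 100.0 : 93.1 : 43.3 : 8.1

The 5 Ag atoms are independent, so intensities follow the terms of (0.518 + 0.482)^5.
P(M) = 0.518^5 = 0.037295
P(M+2) = 5 × 0.518^4 × 0.482^1 = 0.173515
P(M+4) = 10 × 0.518^3 × 0.482^2 = 0.322911
P(M+6) = 10 × 0.518^2 × 0.482^3 = 0.300470
P(M+8) = 5 × 0.518^1 × 0.482^4 = 0.139794
P(M+10) = 0.482^5 = 0.026016
The M+4 peak is largest (0.322911); scaling to 100 gives 11.5 : 53.7 : 100.0 : 93.1 : 43.3 : 8.1.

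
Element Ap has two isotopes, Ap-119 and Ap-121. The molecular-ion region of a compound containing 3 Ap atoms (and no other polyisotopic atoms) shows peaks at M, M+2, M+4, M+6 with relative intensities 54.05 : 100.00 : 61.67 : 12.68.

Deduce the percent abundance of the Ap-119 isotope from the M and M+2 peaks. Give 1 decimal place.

If p is the fraction of Ap that is Ap-119, then I(M+2)/I(M) = [C(3,1)·p^2·(1−p)] / p^3 = 3·(1−p)/p = 100.00/54.05 = 1.8501
(1−p)/p = 1.8501/3 = 0.6167  ⇒  p = 1/(1 + 0.6167) = 0.6185
Ap-119: 61.9%, Ap-121: 38.1%.

61.9%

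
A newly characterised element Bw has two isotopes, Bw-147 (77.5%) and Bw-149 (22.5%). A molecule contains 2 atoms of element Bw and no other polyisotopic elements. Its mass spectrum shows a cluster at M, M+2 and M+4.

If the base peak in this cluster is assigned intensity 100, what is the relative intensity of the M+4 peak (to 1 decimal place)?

Term probabilities: M 0.6006, M+2 0.3487, M+4 0.0506. Base peak = M.
P(M) = C(2,0) × 0.775^2 × 0.225^0 = 1 × 0.600625 × 1.0000 = 0.600625 (base)
P(M+4) = C(2,2) × 0.775^0 × 0.225^2 = 1 × 1.0000 × 0.050625 = 0.050625
Relative intensity = 0.050625 / 0.600625 × 100 = 8.4

8.4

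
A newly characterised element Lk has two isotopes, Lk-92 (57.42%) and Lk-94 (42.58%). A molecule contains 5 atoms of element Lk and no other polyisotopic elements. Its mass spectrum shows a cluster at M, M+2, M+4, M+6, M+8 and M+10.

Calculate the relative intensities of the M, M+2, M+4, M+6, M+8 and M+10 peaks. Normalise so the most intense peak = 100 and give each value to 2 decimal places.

18.19 : 67.43 : 100.00 : 74.16 : 27.50 : 4.08

Expanding (0.5742 + 0.4258)^5:
P(M) = 0.5742^5 = 0.062419
P(M+2) = 5 × 0.5742^4 × 0.4258^1 = 0.231435
P(M+4) = 10 × 0.5742^3 × 0.4258^2 = 0.343242
P(M+6) = 10 × 0.5742^2 × 0.4258^3 = 0.254533
P(M+8) = 5 × 0.5742^1 × 0.4258^4 = 0.094375
P(M+10) = 0.4258^5 = 0.013997
The M+4 peak is largest (0.343242); scaling to 100 gives 18.19 : 67.43 : 100.00 : 74.16 : 27.50 : 4.08.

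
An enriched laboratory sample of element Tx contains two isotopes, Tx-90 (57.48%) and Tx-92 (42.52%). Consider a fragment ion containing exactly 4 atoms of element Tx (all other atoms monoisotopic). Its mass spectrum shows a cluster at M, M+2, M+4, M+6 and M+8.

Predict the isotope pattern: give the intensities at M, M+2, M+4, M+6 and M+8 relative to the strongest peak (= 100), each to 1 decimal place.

30.5 : 90.1 : 100.0 : 49.3 : 9.1

The 4 Tx atoms are independent, so intensities follow the terms of (0.5748 + 0.4252)^4.
P(M) = 0.5748^4 = 0.109161
P(M+2) = 4 × 0.5748^3 × 0.4252^1 = 0.323001
P(M+4) = 6 × 0.5748^2 × 0.4252^2 = 0.358403
P(M+6) = 4 × 0.5748^1 × 0.4252^3 = 0.176749
P(M+8) = 0.4252^4 = 0.032687
The M+4 peak is largest (0.358403); scaling to 100 gives 30.5 : 90.1 : 100.0 : 49.3 : 9.1.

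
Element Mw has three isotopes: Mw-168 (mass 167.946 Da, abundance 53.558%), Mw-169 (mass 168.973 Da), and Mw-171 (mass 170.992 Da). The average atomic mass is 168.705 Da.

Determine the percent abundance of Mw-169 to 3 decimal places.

32.473%

Let x and y be the fractions of Mw-169 and Mw-171. Then x + y = 1 − 0.53558 = 0.46442 and 168.973x + 170.992y = 168.705 − 0.53558×167.946 = 78.75648132.
Substituting: 168.973x + 170.992(0.46442 − x) = 78.75648132
(168.973 − 170.992)x = -0.65562332  ⇒  x = 0.32473, y = 0.13969
Mw-169: 32.473%, Mw-171: 13.969%.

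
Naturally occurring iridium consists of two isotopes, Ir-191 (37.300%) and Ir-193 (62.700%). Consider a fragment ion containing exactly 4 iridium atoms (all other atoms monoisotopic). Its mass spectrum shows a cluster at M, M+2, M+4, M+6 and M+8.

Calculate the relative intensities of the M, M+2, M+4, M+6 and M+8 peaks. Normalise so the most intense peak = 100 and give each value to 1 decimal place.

Expanding (0.37300 + 0.62700)^4:
P(M) = 0.37300^4 = 0.019357
P(M+2) = 4 × 0.37300^3 × 0.62700^1 = 0.130153
P(M+4) = 6 × 0.37300^2 × 0.62700^2 = 0.328174
P(M+6) = 4 × 0.37300^1 × 0.62700^3 = 0.367766
P(M+8) = 0.62700^4 = 0.154550
The M+6 peak is largest (0.367766); scaling to 100 gives 5.3 : 35.4 : 89.2 : 100.0 : 42.0.

5.3 : 35.4 : 89.2 : 100.0 : 42.0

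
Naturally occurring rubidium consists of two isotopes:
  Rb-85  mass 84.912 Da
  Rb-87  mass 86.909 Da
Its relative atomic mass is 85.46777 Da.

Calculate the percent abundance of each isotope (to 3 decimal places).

Writing the weighted mean with unknown fraction x of Rb-85:
84.912·x + 86.909·(1 − x) = 85.46777
(84.912 − 86.909)·x = 85.46777 − 86.909
x = -1.44123 / -1.997 = 0.72170 → 72.170% Rb-85, 27.830% Rb-87.

Rb-85: 72.170%, Rb-87: 27.830%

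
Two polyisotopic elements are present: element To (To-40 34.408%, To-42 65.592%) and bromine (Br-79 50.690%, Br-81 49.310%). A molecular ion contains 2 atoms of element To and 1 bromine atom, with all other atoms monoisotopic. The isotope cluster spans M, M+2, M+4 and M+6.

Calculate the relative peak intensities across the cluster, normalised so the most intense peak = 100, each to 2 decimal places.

13.62 : 65.17 : 100.00 : 48.14

Element To pattern (n=2): 0.11839105 : 0.45137791 : 0.43023105
Bromine pattern (n=1): 0.5069 : 0.4931
Convolve the two distributions (both contribute in 2-u steps):
  M: 0.11839105×0.5069 = 0.060012
  M+2: 0.11839105×0.4931 + 0.45137791×0.5069 = 0.287182
  M+4: 0.45137791×0.4931 + 0.43023105×0.5069 = 0.440659
  M+6: 0.43023105×0.4931 = 0.212147
Scale to base peak (0.440659) = 100: 13.62 : 65.17 : 100.00 : 48.14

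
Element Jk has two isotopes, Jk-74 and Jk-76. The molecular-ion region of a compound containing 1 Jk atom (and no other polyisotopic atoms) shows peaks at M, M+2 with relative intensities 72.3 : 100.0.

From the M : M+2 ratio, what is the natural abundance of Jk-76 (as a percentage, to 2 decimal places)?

58.04%

If p is the fraction of Jk that is Jk-74, then I(M+2)/I(M) = [C(1,1)·p^0·(1−p)] / p^1 = 1·(1−p)/p = 100.0/72.3 = 1.3831
(1−p)/p = 1.3831/1 = 1.3831  ⇒  p = 1/(1 + 1.3831) = 0.4196
Jk-74: 41.96%, Jk-76: 58.04%.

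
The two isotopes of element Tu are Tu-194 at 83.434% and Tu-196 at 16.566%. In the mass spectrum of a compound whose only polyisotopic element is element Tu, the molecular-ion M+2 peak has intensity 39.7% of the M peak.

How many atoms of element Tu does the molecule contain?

2

The M+2/M ratio from n Tu atoms is n · q/p = n · 0.16566/0.83434.
n = 0.397 × 0.83434/0.16566 = 2.00 ≈ 2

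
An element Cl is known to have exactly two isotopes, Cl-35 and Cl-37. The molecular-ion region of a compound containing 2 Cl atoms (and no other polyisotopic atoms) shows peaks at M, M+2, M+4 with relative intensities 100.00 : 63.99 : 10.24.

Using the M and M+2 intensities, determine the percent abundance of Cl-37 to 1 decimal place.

Let p = fractional abundance of Cl-35. I(M+2)/I(M) = [C(2,1)·p^1·(1−p)] / p^2 = 2·(1−p)/p = 63.99/100.00 = 0.6399
(1−p)/p = 0.6399/2 = 0.3200  ⇒  p = 1/(1 + 0.3200) = 0.7576
Cl-35: 75.8%, Cl-37: 24.2%.

24.2%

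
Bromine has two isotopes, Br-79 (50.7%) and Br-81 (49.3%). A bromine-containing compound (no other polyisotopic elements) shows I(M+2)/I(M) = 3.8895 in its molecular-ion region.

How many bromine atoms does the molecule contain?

4

For n independent Br atoms, I(M+2)/I(M) = n · (abundance Br-81) / (abundance Br-79) = n · 0.493/0.507.
n = 3.8895 × 0.507/0.493 = 4.00 ≈ 4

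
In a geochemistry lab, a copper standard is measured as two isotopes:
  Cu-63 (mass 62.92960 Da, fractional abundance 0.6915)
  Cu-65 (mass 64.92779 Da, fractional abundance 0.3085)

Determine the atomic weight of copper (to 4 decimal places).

Average mass = Σ (abundance × isotope mass) = 0.6915 × 62.92960 + 0.3085 × 64.92779
= 43.515818 + 20.030223 = 63.546041 Da

63.5460 Da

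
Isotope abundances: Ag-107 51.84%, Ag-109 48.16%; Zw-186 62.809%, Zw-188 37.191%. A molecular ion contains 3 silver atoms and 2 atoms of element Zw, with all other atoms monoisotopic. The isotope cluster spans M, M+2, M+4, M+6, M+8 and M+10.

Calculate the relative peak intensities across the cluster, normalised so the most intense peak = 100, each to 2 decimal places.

Silver pattern (n=3): 0.13931407 : 0.38827347 : 0.36071085 : 0.11170161
Element Zw pattern (n=2): 0.39449705 : 0.4671859 : 0.13831705
Convolve the two distributions (both contribute in 2-u steps):
  M: 0.13931407×0.39449705 = 0.054959
  M+2: 0.13931407×0.4671859 + 0.38827347×0.39449705 = 0.218258
  M+4: 0.13931407×0.13831705 + 0.38827347×0.4671859 + 0.36071085×0.39449705 = 0.342965
  M+6: 0.38827347×0.13831705 + 0.36071085×0.4671859 + 0.11170161×0.39449705 = 0.266290
  M+8: 0.36071085×0.13831705 + 0.11170161×0.4671859 = 0.102078
  M+10: 0.11170161×0.13831705 = 0.015450
Scale to base peak (0.342965) = 100: 16.02 : 63.64 : 100.00 : 77.64 : 29.76 : 4.50

16.02 : 63.64 : 100.00 : 77.64 : 29.76 : 4.50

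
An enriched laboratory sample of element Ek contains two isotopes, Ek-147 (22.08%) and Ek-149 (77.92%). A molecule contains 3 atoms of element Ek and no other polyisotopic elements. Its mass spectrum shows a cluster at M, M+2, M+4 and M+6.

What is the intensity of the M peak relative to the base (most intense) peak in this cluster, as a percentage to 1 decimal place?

2.3%

(0.2208 + 0.7792)^3 gives M 0.0108, M+2 0.1140, M+4 0.4022, M+6 0.4731; the largest is M+6.
P(M+6) = C(3,3) × 0.2208^0 × 0.7792^3 = 1 × 1.0000 × 0.47309334 = 0.473093 (base)
P(M) = C(3,0) × 0.2208^3 × 0.7792^0 = 1 × 0.01076458 × 1.0000 = 0.010765
Relative intensity = 0.010765 / 0.473093 × 100 = 2.3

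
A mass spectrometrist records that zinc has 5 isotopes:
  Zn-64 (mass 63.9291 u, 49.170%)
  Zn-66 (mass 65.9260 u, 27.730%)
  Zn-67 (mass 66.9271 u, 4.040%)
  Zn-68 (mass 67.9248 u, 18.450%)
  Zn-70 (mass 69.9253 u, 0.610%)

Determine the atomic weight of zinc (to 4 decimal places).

Weight each isotope mass by its fractional abundance: 0.49170 × 63.9291 + 0.27730 × 65.9260 + 0.04040 × 66.9271 + 0.18450 × 67.9248 + 0.00610 × 69.9253
= 31.43394 + 18.28128 + 2.70385 + 12.53213 + 0.42654 = 65.37774 u

65.3777 u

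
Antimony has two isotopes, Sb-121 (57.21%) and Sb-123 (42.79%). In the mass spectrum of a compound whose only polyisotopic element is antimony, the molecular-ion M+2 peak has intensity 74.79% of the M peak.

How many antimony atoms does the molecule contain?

1

The M+2/M ratio from n Sb atoms is n · q/p = n · 0.4279/0.5721.
n = 0.7479 × 0.5721/0.4279 = 1.00 ≈ 1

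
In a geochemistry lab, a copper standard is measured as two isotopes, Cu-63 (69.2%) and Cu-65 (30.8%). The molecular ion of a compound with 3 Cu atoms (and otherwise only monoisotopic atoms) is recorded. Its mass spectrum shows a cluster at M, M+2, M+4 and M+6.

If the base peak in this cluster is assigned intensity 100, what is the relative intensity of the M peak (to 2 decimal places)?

74.89

(0.692 + 0.308)^3 gives M 0.3314, M+2 0.4425, M+4 0.1969, M+6 0.0292; the largest is M+2.
P(M+2) = C(3,1) × 0.692^2 × 0.308^1 = 3 × 0.478864 × 0.3080 = 0.442470 (base)
P(M) = C(3,0) × 0.692^3 × 0.308^0 = 1 × 0.33137389 × 1.0000 = 0.331374
Relative intensity = 0.331374 / 0.442470 × 100 = 74.89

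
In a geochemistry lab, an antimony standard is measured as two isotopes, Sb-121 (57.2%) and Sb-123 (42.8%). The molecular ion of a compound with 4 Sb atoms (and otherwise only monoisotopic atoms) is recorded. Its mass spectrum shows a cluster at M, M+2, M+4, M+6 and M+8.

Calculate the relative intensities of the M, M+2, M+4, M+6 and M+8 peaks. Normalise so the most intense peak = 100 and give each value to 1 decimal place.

The 4 Sb atoms are independent, so intensities follow the terms of (0.572 + 0.428)^4.
P(M) = 0.572^4 = 0.107049
P(M+2) = 4 × 0.572^3 × 0.428^1 = 0.320400
P(M+4) = 6 × 0.572^2 × 0.428^2 = 0.359609
P(M+6) = 4 × 0.572^1 × 0.428^3 = 0.179385
P(M+8) = 0.428^4 = 0.033556
The M+4 peak is largest (0.359609); scaling to 100 gives 29.8 : 89.1 : 100.0 : 49.9 : 9.3.

29.8 : 89.1 : 100.0 : 49.9 : 9.3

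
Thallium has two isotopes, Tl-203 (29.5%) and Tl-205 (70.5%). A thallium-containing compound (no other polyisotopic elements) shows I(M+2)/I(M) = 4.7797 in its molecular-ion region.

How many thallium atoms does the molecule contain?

2

For n independent Tl atoms, I(M+2)/I(M) = n · (abundance Tl-205) / (abundance Tl-203) = n · 0.705/0.295.
n = 4.7797 × 0.295/0.705 = 2.00 ≈ 2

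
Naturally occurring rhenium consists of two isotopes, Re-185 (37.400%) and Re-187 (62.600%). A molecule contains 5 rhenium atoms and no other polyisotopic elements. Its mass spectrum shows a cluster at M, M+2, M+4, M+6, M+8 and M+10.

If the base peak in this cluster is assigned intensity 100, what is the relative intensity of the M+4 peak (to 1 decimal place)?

59.7

Binomial terms of (0.37400 + 0.62600)^5: M 0.0073, M+2 0.0612, M+4 0.2050, M+6 0.3431, M+8 0.2872, M+10 0.0961 → M+6 is the base peak.
P(M+6) = C(5,3) × 0.37400^2 × 0.62600^3 = 10 × 0.139876 × 0.24531438 = 0.343136 (base)
P(M+4) = C(5,2) × 0.37400^3 × 0.62600^2 = 10 × 0.05231362 × 0.391876 = 0.205005
Relative intensity = 0.205005 / 0.343136 × 100 = 59.7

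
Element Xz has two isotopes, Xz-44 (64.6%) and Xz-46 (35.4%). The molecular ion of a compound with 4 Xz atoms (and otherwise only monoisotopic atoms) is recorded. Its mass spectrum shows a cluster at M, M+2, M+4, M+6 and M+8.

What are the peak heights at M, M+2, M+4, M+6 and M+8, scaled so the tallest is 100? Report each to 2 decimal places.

45.62 : 100.00 : 82.20 : 30.03 : 4.11

Each Xz atom is independently Xz-44 (p = 0.646) or Xz-46 (q = 0.354); the cluster is the binomial expansion (p + q)^4.
P(M) = 0.646^4 = 0.174153
P(M+2) = 4 × 0.646^3 × 0.354^1 = 0.381734
P(M+4) = 6 × 0.646^2 × 0.354^2 = 0.313778
P(M+6) = 4 × 0.646^1 × 0.354^3 = 0.114631
P(M+8) = 0.354^4 = 0.015704
The M+2 peak is largest (0.381734); scaling to 100 gives 45.62 : 100.00 : 82.20 : 30.03 : 4.11.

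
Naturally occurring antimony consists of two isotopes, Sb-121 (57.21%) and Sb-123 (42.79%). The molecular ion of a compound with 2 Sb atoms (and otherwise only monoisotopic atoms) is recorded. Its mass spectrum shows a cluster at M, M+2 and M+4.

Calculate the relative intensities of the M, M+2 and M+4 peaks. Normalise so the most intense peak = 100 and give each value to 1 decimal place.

The 2 Sb atoms are independent, so intensities follow the terms of (0.5721 + 0.4279)^2.
P(M) = 0.5721^2 = 0.327298
P(M+2) = 2 × 0.5721^1 × 0.4279^1 = 0.489603
P(M+4) = 0.4279^2 = 0.183098
The M+2 peak is largest (0.489603); scaling to 100 gives 66.8 : 100.0 : 37.4.

66.8 : 100.0 : 37.4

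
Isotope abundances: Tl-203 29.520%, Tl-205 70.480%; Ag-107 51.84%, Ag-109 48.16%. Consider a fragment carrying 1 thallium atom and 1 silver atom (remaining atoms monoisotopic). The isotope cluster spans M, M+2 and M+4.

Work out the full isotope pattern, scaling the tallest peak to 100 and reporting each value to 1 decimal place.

30.2 : 100.0 : 66.9

Thallium pattern (n=1): 0.2952 : 0.7048
Silver pattern (n=1): 0.5184 : 0.4816
Convolve the two distributions (both contribute in 2-u steps):
  M: 0.2952×0.5184 = 0.153032
  M+2: 0.2952×0.4816 + 0.7048×0.5184 = 0.507537
  M+4: 0.7048×0.4816 = 0.339432
Scale to base peak (0.507537) = 100: 30.2 : 100.0 : 66.9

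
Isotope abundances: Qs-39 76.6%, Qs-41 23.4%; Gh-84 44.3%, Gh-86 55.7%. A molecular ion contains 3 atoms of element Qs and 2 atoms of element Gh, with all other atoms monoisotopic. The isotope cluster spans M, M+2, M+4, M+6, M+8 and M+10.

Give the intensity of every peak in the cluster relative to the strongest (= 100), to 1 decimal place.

Element Qs pattern (n=3): 0.4494551 : 0.41190271 : 0.12582929 : 0.0128129
Element Gh pattern (n=2): 0.196249 : 0.493502 : 0.310249
Convolve the two distributions (both contribute in 2-u steps):
  M: 0.4494551×0.196249 = 0.088205
  M+2: 0.4494551×0.493502 + 0.41190271×0.196249 = 0.302642
  M+4: 0.4494551×0.310249 + 0.41190271×0.493502 + 0.12582929×0.196249 = 0.367412
  M+6: 0.41190271×0.310249 + 0.12582929×0.493502 + 0.0128129×0.196249 = 0.192404
  M+8: 0.12582929×0.310249 + 0.0128129×0.493502 = 0.045362
  M+10: 0.0128129×0.310249 = 0.003975
Scale to base peak (0.367412) = 100: 24.0 : 82.4 : 100.0 : 52.4 : 12.3 : 1.1

24.0 : 82.4 : 100.0 : 52.4 : 12.3 : 1.1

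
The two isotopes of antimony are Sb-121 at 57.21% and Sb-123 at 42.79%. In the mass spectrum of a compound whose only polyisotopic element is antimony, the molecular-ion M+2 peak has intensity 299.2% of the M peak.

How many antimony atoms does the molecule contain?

4

For n independent Sb atoms, I(M+2)/I(M) = n · (abundance Sb-123) / (abundance Sb-121) = n · 0.4279/0.5721.
n = 2.992 × 0.5721/0.4279 = 4.00 ≈ 4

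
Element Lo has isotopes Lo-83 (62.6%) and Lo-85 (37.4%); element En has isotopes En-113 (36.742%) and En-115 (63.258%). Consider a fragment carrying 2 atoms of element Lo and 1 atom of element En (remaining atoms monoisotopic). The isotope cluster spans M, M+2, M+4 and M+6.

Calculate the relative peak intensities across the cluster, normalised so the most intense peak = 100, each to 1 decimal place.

Element Lo pattern (n=2): 0.391876 : 0.468248 : 0.139876
Element En pattern (n=1): 0.36742 : 0.63258
Convolve the two distributions (both contribute in 2-u steps):
  M: 0.391876×0.36742 = 0.143983
  M+2: 0.391876×0.63258 + 0.468248×0.36742 = 0.419937
  M+4: 0.468248×0.63258 + 0.139876×0.36742 = 0.347598
  M+6: 0.139876×0.63258 = 0.088483
Scale to base peak (0.419937) = 100: 34.3 : 100.0 : 82.8 : 21.1

34.3 : 100.0 : 82.8 : 21.1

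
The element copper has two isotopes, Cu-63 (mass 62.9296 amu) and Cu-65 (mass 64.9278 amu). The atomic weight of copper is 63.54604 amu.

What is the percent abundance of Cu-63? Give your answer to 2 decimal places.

Writing the weighted mean with unknown fraction x of Cu-63:
62.9296·x + 64.9278·(1 − x) = 63.54604
(62.9296 − 64.9278)·x = 63.54604 − 64.9278
x = -1.38176 / -1.9982 = 0.69150 → 69.15% Cu-63, 30.85% Cu-65.

69.15%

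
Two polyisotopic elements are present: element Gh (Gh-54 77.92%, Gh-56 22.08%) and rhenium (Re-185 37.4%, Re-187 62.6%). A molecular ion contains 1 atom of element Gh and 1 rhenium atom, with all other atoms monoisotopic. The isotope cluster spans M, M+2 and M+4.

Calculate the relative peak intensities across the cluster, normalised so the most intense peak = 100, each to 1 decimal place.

51.1 : 100.0 : 24.2

Element Gh pattern (n=1): 0.7792 : 0.2208
Rhenium pattern (n=1): 0.3740 : 0.6260
Convolve the two distributions (both contribute in 2-u steps):
  M: 0.7792×0.3740 = 0.291421
  M+2: 0.7792×0.6260 + 0.2208×0.3740 = 0.570358
  M+4: 0.2208×0.6260 = 0.138221
Scale to base peak (0.570358) = 100: 51.1 : 100.0 : 24.2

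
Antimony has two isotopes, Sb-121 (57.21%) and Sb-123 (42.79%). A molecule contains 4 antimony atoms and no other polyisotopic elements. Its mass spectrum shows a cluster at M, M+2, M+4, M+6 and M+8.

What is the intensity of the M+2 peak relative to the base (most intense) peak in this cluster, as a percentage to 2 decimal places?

89.13%

Binomial terms of (0.5721 + 0.4279)^4: M 0.1071, M+2 0.3205, M+4 0.3596, M+6 0.1793, M+8 0.0335 → M+4 is the base peak.
P(M+4) = C(4,2) × 0.5721^2 × 0.4279^2 = 6 × 0.32729841 × 0.18309841 = 0.359567 (base)
P(M+2) = C(4,1) × 0.5721^3 × 0.4279^1 = 4 × 0.18724742 × 0.4279 = 0.320493
Relative intensity = 0.320493 / 0.359567 × 100 = 89.13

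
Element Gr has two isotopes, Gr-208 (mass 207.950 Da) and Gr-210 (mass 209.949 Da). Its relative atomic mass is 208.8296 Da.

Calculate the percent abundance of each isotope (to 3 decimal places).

Let x be the fractional abundance of Gr-208; then Gr-210 has abundance 1 − x.
207.950·x + 209.949·(1 − x) = 208.8296
(207.950 − 209.949)·x = 208.8296 − 209.949
x = -1.1194 / -1.999 = 0.55998 → 55.998% Gr-208, 44.002% Gr-210.

Gr-208: 55.998%, Gr-210: 44.002%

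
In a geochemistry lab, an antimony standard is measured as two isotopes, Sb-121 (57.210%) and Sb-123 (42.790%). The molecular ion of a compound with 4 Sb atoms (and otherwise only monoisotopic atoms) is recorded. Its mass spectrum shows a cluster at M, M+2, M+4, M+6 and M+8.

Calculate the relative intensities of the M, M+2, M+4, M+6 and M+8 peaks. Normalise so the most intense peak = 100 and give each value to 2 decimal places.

The 4 Sb atoms are independent, so intensities follow the terms of (0.57210 + 0.42790)^4.
P(M) = 0.57210^4 = 0.107124
P(M+2) = 4 × 0.57210^3 × 0.42790^1 = 0.320493
P(M+4) = 6 × 0.57210^2 × 0.42790^2 = 0.359567
P(M+6) = 4 × 0.57210^1 × 0.42790^3 = 0.179291
P(M+8) = 0.42790^4 = 0.033525
The M+4 peak is largest (0.359567); scaling to 100 gives 29.79 : 89.13 : 100.00 : 49.86 : 9.32.

29.79 : 89.13 : 100.00 : 49.86 : 9.32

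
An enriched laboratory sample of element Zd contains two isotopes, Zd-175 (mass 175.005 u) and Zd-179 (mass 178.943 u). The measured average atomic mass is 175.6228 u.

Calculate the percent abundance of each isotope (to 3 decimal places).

Writing the weighted mean with unknown fraction x of Zd-175:
175.005·x + 178.943·(1 − x) = 175.6228
(175.005 − 178.943)·x = 175.6228 − 178.943
x = -3.3202 / -3.938 = 0.84312 → 84.312% Zd-175, 15.688% Zd-179.

Zd-175: 84.312%, Zd-179: 15.688%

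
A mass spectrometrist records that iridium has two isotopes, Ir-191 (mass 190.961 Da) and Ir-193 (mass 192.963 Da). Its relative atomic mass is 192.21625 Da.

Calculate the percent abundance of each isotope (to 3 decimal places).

Writing the weighted mean with unknown fraction x of Ir-191:
190.961·x + 192.963·(1 − x) = 192.21625
(190.961 − 192.963)·x = 192.21625 − 192.963
x = -0.74675 / -2.002 = 0.37300 → 37.300% Ir-191, 62.700% Ir-193.

Ir-191: 37.300%, Ir-193: 62.700%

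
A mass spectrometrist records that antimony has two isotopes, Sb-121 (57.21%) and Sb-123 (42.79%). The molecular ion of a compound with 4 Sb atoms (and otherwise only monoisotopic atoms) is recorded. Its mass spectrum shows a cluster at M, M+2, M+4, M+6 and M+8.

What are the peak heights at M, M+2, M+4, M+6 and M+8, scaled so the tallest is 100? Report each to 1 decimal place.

29.8 : 89.1 : 100.0 : 49.9 : 9.3

The 4 Sb atoms are independent, so intensities follow the terms of (0.5721 + 0.4279)^4.
P(M) = 0.5721^4 = 0.107124
P(M+2) = 4 × 0.5721^3 × 0.4279^1 = 0.320493
P(M+4) = 6 × 0.5721^2 × 0.4279^2 = 0.359567
P(M+6) = 4 × 0.5721^1 × 0.4279^3 = 0.179291
P(M+8) = 0.4279^4 = 0.033525
The M+4 peak is largest (0.359567); scaling to 100 gives 29.8 : 89.1 : 100.0 : 49.9 : 9.3.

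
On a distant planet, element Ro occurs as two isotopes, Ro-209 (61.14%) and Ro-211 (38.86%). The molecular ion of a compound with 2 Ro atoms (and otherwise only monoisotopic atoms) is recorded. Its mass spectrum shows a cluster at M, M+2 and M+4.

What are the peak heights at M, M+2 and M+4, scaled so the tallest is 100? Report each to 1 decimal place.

78.7 : 100.0 : 31.8

The 2 Ro atoms are independent, so intensities follow the terms of (0.6114 + 0.3886)^2.
P(M) = 0.6114^2 = 0.373810
P(M+2) = 2 × 0.6114^1 × 0.3886^1 = 0.475180
P(M+4) = 0.3886^2 = 0.151010
The M+2 peak is largest (0.475180); scaling to 100 gives 78.7 : 100.0 : 31.8.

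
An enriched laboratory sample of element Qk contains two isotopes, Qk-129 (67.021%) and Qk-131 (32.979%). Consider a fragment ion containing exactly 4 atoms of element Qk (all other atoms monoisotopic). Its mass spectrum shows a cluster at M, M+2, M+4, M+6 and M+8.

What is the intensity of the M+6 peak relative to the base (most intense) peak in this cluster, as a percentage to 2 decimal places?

24.21%

Term probabilities: M 0.2018, M+2 0.3971, M+4 0.2931, M+6 0.0962, M+8 0.0118. Base peak = M+2.
P(M+2) = C(4,1) × 0.67021^3 × 0.32979^1 = 4 × 0.3010459 × 0.32979 = 0.397128 (base)
P(M+6) = C(4,3) × 0.67021^1 × 0.32979^3 = 4 × 0.67021 × 0.03586844 = 0.096158
Relative intensity = 0.096158 / 0.397128 × 100 = 24.21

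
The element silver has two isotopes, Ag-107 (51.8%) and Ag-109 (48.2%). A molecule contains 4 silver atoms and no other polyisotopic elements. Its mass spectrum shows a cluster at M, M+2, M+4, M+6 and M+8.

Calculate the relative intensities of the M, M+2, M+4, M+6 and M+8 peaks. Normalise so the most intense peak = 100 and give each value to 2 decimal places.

Expanding (0.518 + 0.482)^4:
P(M) = 0.518^4 = 0.071998
P(M+2) = 4 × 0.518^3 × 0.482^1 = 0.267976
P(M+4) = 6 × 0.518^2 × 0.482^2 = 0.374029
P(M+6) = 4 × 0.518^1 × 0.482^3 = 0.232023
P(M+8) = 0.482^4 = 0.053974
The M+4 peak is largest (0.374029); scaling to 100 gives 19.25 : 71.65 : 100.00 : 62.03 : 14.43.

19.25 : 71.65 : 100.00 : 62.03 : 14.43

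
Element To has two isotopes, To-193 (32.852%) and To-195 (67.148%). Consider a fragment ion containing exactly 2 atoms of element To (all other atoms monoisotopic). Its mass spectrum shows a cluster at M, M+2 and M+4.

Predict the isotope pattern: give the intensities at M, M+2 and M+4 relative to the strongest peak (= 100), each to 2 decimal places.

23.94 : 97.85 : 100.00

The 2 To atoms are independent, so intensities follow the terms of (0.32852 + 0.67148)^2.
P(M) = 0.32852^2 = 0.107925
P(M+2) = 2 × 0.32852^1 × 0.67148^1 = 0.441189
P(M+4) = 0.67148^2 = 0.450885
The M+4 peak is largest (0.450885); scaling to 100 gives 23.94 : 97.85 : 100.00.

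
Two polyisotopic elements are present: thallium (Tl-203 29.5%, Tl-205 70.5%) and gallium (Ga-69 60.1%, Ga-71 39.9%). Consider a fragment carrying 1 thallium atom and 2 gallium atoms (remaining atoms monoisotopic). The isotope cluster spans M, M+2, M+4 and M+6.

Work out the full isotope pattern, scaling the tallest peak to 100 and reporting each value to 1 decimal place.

26.9 : 100.0 : 97.2 : 28.3

Thallium pattern (n=1): 0.2950 : 0.7050
Gallium pattern (n=2): 0.361201 : 0.479598 : 0.159201
Convolve the two distributions (both contribute in 2-u steps):
  M: 0.2950×0.361201 = 0.106554
  M+2: 0.2950×0.479598 + 0.7050×0.361201 = 0.396128
  M+4: 0.2950×0.159201 + 0.7050×0.479598 = 0.385081
  M+6: 0.7050×0.159201 = 0.112237
Scale to base peak (0.396128) = 100: 26.9 : 100.0 : 97.2 : 28.3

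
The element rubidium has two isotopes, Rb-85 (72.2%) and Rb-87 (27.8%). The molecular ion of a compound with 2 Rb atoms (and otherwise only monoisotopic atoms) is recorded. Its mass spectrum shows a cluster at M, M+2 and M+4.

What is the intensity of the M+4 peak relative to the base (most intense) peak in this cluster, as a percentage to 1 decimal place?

Term probabilities: M 0.5213, M+2 0.4014, M+4 0.0773. Base peak = M.
P(M) = C(2,0) × 0.722^2 × 0.278^0 = 1 × 0.521284 × 1.0000 = 0.521284 (base)
P(M+4) = C(2,2) × 0.722^0 × 0.278^2 = 1 × 1.0000 × 0.077284 = 0.077284
Relative intensity = 0.077284 / 0.521284 × 100 = 14.8

14.8%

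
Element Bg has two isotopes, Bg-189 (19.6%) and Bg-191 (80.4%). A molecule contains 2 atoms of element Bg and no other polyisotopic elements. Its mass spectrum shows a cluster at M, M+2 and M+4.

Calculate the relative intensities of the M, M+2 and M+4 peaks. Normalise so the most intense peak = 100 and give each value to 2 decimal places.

Each Bg atom is independently Bg-189 (p = 0.196) or Bg-191 (q = 0.804); the cluster is the binomial expansion (p + q)^2.
P(M) = 0.196^2 = 0.038416
P(M+2) = 2 × 0.196^1 × 0.804^1 = 0.315168
P(M+4) = 0.804^2 = 0.646416
The M+4 peak is largest (0.646416); scaling to 100 gives 5.94 : 48.76 : 100.00.

5.94 : 48.76 : 100.00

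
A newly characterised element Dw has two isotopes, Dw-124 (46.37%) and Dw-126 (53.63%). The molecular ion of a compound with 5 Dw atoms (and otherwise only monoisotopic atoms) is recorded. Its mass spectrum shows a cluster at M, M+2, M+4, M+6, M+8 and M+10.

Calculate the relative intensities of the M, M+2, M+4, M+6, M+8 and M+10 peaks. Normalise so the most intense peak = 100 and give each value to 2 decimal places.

6.46 : 37.38 : 86.46 : 100.00 : 57.83 : 13.38

The 5 Dw atoms are independent, so intensities follow the terms of (0.4637 + 0.5363)^5.
P(M) = 0.4637^5 = 0.021438
P(M+2) = 5 × 0.4637^4 × 0.5363^1 = 0.123973
P(M+4) = 10 × 0.4637^3 × 0.5363^2 = 0.286765
P(M+6) = 10 × 0.4637^2 × 0.5363^3 = 0.331663
P(M+8) = 5 × 0.4637^1 × 0.5363^4 = 0.191795
P(M+10) = 0.5363^5 = 0.044365
The M+6 peak is largest (0.331663); scaling to 100 gives 6.46 : 37.38 : 86.46 : 100.00 : 57.83 : 13.38.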